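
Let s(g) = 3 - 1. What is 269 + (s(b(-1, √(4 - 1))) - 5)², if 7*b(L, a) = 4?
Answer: 278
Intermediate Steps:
b(L, a) = 4/7 (b(L, a) = (⅐)*4 = 4/7)
s(g) = 2
269 + (s(b(-1, √(4 - 1))) - 5)² = 269 + (2 - 5)² = 269 + (-3)² = 269 + 9 = 278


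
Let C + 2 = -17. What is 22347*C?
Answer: -424593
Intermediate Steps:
C = -19 (C = -2 - 17 = -19)
22347*C = 22347*(-19) = -424593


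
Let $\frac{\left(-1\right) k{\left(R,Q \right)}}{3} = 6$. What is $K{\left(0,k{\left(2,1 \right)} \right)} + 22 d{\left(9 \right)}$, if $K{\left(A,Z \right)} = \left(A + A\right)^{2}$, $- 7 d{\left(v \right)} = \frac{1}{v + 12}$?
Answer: $- \frac{22}{147} \approx -0.14966$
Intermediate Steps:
$k{\left(R,Q \right)} = -18$ ($k{\left(R,Q \right)} = \left(-3\right) 6 = -18$)
$d{\left(v \right)} = - \frac{1}{7 \left(12 + v\right)}$ ($d{\left(v \right)} = - \frac{1}{7 \left(v + 12\right)} = - \frac{1}{7 \left(12 + v\right)}$)
$K{\left(A,Z \right)} = 4 A^{2}$ ($K{\left(A,Z \right)} = \left(2 A\right)^{2} = 4 A^{2}$)
$K{\left(0,k{\left(2,1 \right)} \right)} + 22 d{\left(9 \right)} = 4 \cdot 0^{2} + 22 \left(- \frac{1}{84 + 7 \cdot 9}\right) = 4 \cdot 0 + 22 \left(- \frac{1}{84 + 63}\right) = 0 + 22 \left(- \frac{1}{147}\right) = 0 - \frac{22}{147} = - \frac{22}{147}$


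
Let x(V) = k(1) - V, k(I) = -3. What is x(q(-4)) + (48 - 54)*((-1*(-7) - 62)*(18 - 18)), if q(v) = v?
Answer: 1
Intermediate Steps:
x(V) = -3 - V
x(q(-4)) + (48 - 54)*((-1*(-7) - 62)*(18 - 18)) = (-3 - 1*(-4)) + (48 - 54)*((-1*(-7) - 62)*(18 - 18)) = (-3 + 4) - 6*(7 - 62)*0 = 1 - (-330)*0 = 1 - 6*0 = 1 + 0 = 1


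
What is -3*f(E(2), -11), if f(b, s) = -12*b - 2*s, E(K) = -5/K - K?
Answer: -228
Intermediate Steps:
E(K) = -K - 5/K
-3*f(E(2), -11) = -3*(-12*(-1*2 - 5/2) - 2*(-11)) = -3*(-12*(-2 - 5*1/2) + 22) = -3*(-12*(-2 - 5/2) + 22) = -3*(-12*(-9/2) + 22) = -3*(54 + 22) = -3*76 = -228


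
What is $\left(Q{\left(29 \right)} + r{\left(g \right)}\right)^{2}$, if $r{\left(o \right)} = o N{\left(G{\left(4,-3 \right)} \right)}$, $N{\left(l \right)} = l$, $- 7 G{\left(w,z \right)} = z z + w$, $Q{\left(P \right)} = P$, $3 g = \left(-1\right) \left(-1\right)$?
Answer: $\frac{355216}{441} \approx 805.48$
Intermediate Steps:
$g = \frac{1}{3}$ ($g = \frac{\left(-1\right) \left(-1\right)}{3} = \frac{1}{3} \cdot 1 = \frac{1}{3} \approx 0.33333$)
$G{\left(w,z \right)} = - \frac{w}{7} - \frac{z^{2}}{7}$ ($G{\left(w,z \right)} = - \frac{z z + w}{7} = - \frac{z^{2} + w}{7} = - \frac{w + z^{2}}{7} = - \frac{w}{7} - \frac{z^{2}}{7}$)
$r{\left(o \right)} = - \frac{13 o}{7}$ ($r{\left(o \right)} = o \left(\left(- \frac{1}{7}\right) 4 - \frac{\left(-3\right)^{2}}{7}\right) = o \left(- \frac{4}{7} - \frac{9}{7}\right) = o \left(- \frac{13}{7}\right) = - \frac{13 o}{7}$)
$\left(Q{\left(29 \right)} + r{\left(g \right)}\right)^{2} = \left(29 - \frac{13}{21}\right)^{2} = \left(\frac{596}{21}\right)^{2} = \frac{355216}{441}$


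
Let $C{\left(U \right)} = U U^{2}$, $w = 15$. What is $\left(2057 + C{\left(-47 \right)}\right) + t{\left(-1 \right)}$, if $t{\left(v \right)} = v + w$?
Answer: $-101752$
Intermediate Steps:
$t{\left(v \right)} = 15 + v$ ($t{\left(v \right)} = v + 15 = 15 + v$)
$C{\left(U \right)} = U^{3}$
$\left(2057 + C{\left(-47 \right)}\right) + t{\left(-1 \right)} = \left(2057 + \left(-47\right)^{3}\right) + \left(15 - 1\right) = \left(2057 - 103823\right) + 14 = -101766 + 14 = -101752$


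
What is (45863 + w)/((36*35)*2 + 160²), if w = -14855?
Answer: 204/185 ≈ 1.1027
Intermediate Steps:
(45863 + w)/((36*35)*2 + 160²) = (45863 - 14855)/((36*35)*2 + 160²) = 31008/(1260*2 + 25600) = 31008/(2520 + 25600) = 31008/28120 = 31008*(1/28120) = 204/185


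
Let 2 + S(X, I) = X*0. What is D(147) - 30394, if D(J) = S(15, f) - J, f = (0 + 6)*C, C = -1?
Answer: -30543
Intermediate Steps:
f = -6 (f = (0 + 6)*(-1) = 6*(-1) = -6)
S(X, I) = -2 (S(X, I) = -2 + X*0 = -2 + 0 = -2)
D(J) = -2 - J
D(147) - 30394 = (-2 - 1*147) - 30394 = (-2 - 147) - 30394 = -149 - 30394 = -30543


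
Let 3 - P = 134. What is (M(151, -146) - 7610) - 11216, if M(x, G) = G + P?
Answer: -19103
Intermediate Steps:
P = -131 (P = 3 - 1*134 = 3 - 134 = -131)
M(x, G) = -131 + G (M(x, G) = G - 131 = -131 + G)
(M(151, -146) - 7610) - 11216 = ((-131 - 146) - 7610) - 11216 = (-277 - 7610) - 11216 = -7887 - 11216 = -19103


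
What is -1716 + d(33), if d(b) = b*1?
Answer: -1683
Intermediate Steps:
d(b) = b
-1716 + d(33) = -1716 + 33 = -1683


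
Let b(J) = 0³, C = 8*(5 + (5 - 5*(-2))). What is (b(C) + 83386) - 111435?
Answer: -28049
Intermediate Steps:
C = 160 (C = 8*(5 + (5 + 10)) = 8*(5 + 15) = 8*20 = 160)
b(J) = 0
(b(C) + 83386) - 111435 = (0 + 83386) - 111435 = 83386 - 111435 = -28049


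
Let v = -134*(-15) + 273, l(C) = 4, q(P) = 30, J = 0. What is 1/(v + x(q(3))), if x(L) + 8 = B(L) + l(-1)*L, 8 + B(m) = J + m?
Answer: 1/2417 ≈ 0.00041374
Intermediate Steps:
B(m) = -8 + m (B(m) = -8 + (0 + m) = -8 + m)
v = 2283 (v = 2010 + 273 = 2283)
x(L) = -16 + 5*L (x(L) = -8 + ((-8 + L) + 4*L) = -8 + (-8 + 5*L) = -16 + 5*L)
1/(v + x(q(3))) = 1/(2283 + (-16 + 5*30)) = 1/(2283 + (-16 + 150)) = 1/(2283 + 134) = 1/2417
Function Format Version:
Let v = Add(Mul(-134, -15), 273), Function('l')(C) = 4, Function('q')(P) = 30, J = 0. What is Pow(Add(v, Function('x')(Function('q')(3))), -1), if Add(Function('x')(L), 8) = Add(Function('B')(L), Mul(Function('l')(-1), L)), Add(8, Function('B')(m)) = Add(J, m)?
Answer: Rational(1, 2417) ≈ 0.00041374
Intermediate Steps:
Function('B')(m) = Add(-8, m) (Function('B')(m) = Add(-8, Add(0, m)) = Add(-8, m))
v = 2283 (v = Add(2010, 273) = 2283)
Function('x')(L) = Add(-16, Mul(5, L)) (Function('x')(L) = Add(-8, Add(Add(-8, L), Mul(4, L))) = Add(-8, Add(-8, Mul(5, L))) = Add(-16, Mul(5, L)))
Pow(Add(v, Function('x')(Function('q')(3))), -1) = Pow(Add(2283, Add(-16, Mul(5, 30))), -1) = Pow(Add(2283, Add(-16, 150)), -1) = Pow(Add(2283, 134), -1) = Pow(2417, -1) = Rational(1, 2417)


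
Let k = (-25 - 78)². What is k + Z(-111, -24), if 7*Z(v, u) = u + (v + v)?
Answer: 74017/7 ≈ 10574.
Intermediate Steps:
Z(v, u) = u/7 + 2*v/7 (Z(v, u) = (u + (v + v))/7 = (u + 2*v)/7 = u/7 + 2*v/7)
k = 10609 (k = (-103)² = 10609)
k + Z(-111, -24) = 10609 + ((⅐)*(-24) + (2/7)*(-111)) = 10609 + (-24/7 - 222/7) = 10609 - 246/7 = 74017/7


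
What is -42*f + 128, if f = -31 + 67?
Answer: -1384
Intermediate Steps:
f = 36
-42*f + 128 = -42*36 + 128 = -1512 + 128 = -1384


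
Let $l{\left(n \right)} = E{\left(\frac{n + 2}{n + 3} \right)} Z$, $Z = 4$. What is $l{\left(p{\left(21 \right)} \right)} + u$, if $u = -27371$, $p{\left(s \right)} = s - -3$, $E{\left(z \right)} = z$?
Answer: $- \frac{738913}{27} \approx -27367.0$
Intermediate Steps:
$p{\left(s \right)} = 3 + s$ ($p{\left(s \right)} = s + 3 = 3 + s$)
$l{\left(n \right)} = \frac{4 \left(2 + n\right)}{3 + n}$ ($l{\left(n \right)} = \frac{n + 2}{n + 3} \cdot 4 = \frac{2 + n}{3 + n} 4 = \frac{4 \left(2 + n\right)}{3 + n}$)
$l{\left(p{\left(21 \right)} \right)} + u = \frac{4 \left(2 + \left(3 + 21\right)\right)}{3 + \left(3 + 21\right)} - 27371 = \frac{4 \left(2 + 24\right)}{3 + 24} - 27371 = 4 \cdot \frac{1}{27} \cdot 26 - 27371 = \frac{104}{27} - 27371 = - \frac{738913}{27}$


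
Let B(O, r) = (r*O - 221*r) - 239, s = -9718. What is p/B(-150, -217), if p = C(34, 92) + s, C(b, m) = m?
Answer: -4813/40134 ≈ -0.11992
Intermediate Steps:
B(O, r) = -239 - 221*r + O*r (B(O, r) = (O*r - 221*r) - 239 = (-221*r + O*r) - 239 = -239 - 221*r + O*r)
p = -9626 (p = 92 - 9718 = -9626)
p/B(-150, -217) = -9626/(-239 - 221*(-217) - 150*(-217)) = -9626/(-239 + 47957 + 32550) = -9626/80268 = -9626*1/80268 = -4813/40134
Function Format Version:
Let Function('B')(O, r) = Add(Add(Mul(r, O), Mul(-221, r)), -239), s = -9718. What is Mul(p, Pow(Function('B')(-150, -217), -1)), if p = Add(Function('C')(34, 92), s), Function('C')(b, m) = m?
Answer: Rational(-4813, 40134) ≈ -0.11992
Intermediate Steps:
Function('B')(O, r) = Add(-239, Mul(-221, r), Mul(O, r)) (Function('B')(O, r) = Add(Add(Mul(O, r), Mul(-221, r)), -239) = Add(Add(Mul(-221, r), Mul(O, r)), -239) = Add(-239, Mul(-221, r), Mul(O, r)))
p = -9626 (p = Add(92, -9718) = -9626)
Mul(p, Pow(Function('B')(-150, -217), -1)) = Mul(-9626, Pow(Add(-239, Mul(-221, -217), Mul(-150, -217)), -1)) = Mul(-9626, Pow(Add(-239, 47957, 32550), -1)) = Mul(-9626, Pow(80268, -1)) = Mul(-9626, Rational(1, 80268)) = Rational(-4813, 40134)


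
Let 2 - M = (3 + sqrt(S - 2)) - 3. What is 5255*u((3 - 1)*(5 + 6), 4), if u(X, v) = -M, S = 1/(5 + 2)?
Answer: -10510 + 5255*I*sqrt(91)/7 ≈ -10510.0 + 7161.4*I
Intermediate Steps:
S = 1/7 ≈ 0.14286
M = 2 - I*sqrt(91)/7 (M = 2 - ((3 + sqrt(1/7 - 2)) - 3) = 2 - ((3 + sqrt(-13/7)) - 3) = 2 - ((3 + I*sqrt(91)/7) - 3) = 2 - I*sqrt(91)/7 ≈ 2.0 - 1.3628*I)
u(X, v) = -2 + I*sqrt(91)/7 (u(X, v) = -(2 - I*sqrt(91)/7) = -2 + I*sqrt(91)/7)
5255*u((3 - 1)*(5 + 6), 4) = 5255*(-2 + I*sqrt(91)/7) = -10510 + 5255*I*sqrt(91)/7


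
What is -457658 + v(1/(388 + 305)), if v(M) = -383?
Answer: -458041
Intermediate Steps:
-457658 + v(1/(388 + 305)) = -457658 - 383 = -458041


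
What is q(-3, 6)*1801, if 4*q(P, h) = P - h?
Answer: -16209/4 ≈ -4052.3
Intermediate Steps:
q(P, h) = -h/4 + P/4 (q(P, h) = (P - h)/4 = -h/4 + P/4)
q(-3, 6)*1801 = (-¼*6 + (¼)*(-3))*1801 = (-3/2 - ¾)*1801 = -9/4*1801 = -16209/4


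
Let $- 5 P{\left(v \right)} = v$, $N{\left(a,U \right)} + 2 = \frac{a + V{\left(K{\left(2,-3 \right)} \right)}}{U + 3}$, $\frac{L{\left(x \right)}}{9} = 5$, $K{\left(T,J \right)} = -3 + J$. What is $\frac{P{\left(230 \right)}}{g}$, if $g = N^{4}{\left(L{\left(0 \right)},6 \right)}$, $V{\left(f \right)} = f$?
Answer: $- \frac{3726}{2401} \approx -1.5519$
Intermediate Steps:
$L{\left(x \right)} = 45$ ($L{\left(x \right)} = 9 \cdot 5 = 45$)
$N{\left(a,U \right)} = -2 + \frac{-6 + a}{3 + U}$ ($N{\left(a,U \right)} = -2 + \frac{a - 6}{U + 3} = -2 + \frac{a - 6}{3 + U} = -2 + \frac{-6 + a}{3 + U}$)
$P{\left(v \right)} = - \frac{v}{5}$
$g = \frac{2401}{81}$ ($g = \left(\frac{-12 + 45 - 12}{3 + 6}\right)^{4} = \left(\frac{-12 + 45 - 12}{9}\right)^{4} = \left(\frac{1}{9} \cdot 21\right)^{4} = \left(\frac{7}{3}\right)^{4} = \frac{2401}{81} \approx 29.642$)
$\frac{P{\left(230 \right)}}{g} = \frac{\left(- \frac{1}{5}\right) 230}{\frac{2401}{81}} = \left(-46\right) \frac{81}{2401} = - \frac{3726}{2401}$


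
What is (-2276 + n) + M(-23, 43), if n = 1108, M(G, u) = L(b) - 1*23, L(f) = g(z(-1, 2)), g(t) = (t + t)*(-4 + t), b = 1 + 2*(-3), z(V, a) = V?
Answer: -1181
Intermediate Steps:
b = -5 (b = 1 - 6 = -5)
g(t) = 2*t*(-4 + t) (g(t) = (2*t)*(-4 + t) = 2*t*(-4 + t))
L(f) = 10 (L(f) = 2*(-1)*(-4 - 1) = 2*(-1)*(-5) = 10)
M(G, u) = -13 (M(G, u) = 10 - 1*23 = 10 - 23 = -13)
(-2276 + n) + M(-23, 43) = (-2276 + 1108) - 13 = -1168 - 13 = -1181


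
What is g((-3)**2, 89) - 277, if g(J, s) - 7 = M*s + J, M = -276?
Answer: -24825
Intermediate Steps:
g(J, s) = 7 + J - 276*s (g(J, s) = 7 + (-276*s + J) = 7 + (J - 276*s) = 7 + J - 276*s)
g((-3)**2, 89) - 277 = (7 + (-3)**2 - 276*89) - 277 = (7 + 9 - 24564) - 277 = -24548 - 277 = -24825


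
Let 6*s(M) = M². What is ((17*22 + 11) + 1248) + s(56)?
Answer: 6467/3 ≈ 2155.7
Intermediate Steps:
s(M) = M²/6
((17*22 + 11) + 1248) + s(56) = ((17*22 + 11) + 1248) + (⅙)*56² = ((374 + 11) + 1248) + (⅙)*3136 = (385 + 1248) + 1568/3 = 1633 + 1568/3 = 6467/3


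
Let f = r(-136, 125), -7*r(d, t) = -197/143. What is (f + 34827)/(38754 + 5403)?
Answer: 34862024/44201157 ≈ 0.78871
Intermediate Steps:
r(d, t) = 197/1001 (r(d, t) = -(-197)/(7*143) = -⅐*(-197/143) = 197/1001)
f = 197/1001 ≈ 0.19680
(f + 34827)/(38754 + 5403) = (197/1001 + 34827)/(38754 + 5403) = (34862024/1001)/44157 = (34862024/1001)*(1/44157) = 34862024/44201157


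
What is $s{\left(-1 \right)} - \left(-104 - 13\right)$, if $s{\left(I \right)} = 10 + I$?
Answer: $126$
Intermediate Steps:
$s{\left(-1 \right)} - \left(-104 - 13\right) = \left(10 - 1\right) - \left(-104 - 13\right) = 9 - \left(-104 - 13\right) = 9 - -117 = 9 + 117 = 126$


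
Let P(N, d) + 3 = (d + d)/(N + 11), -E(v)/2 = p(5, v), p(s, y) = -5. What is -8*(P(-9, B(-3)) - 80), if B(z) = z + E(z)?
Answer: 608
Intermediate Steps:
E(v) = 10 (E(v) = -2*(-5) = 10)
B(z) = 10 + z (B(z) = z + 10 = 10 + z)
P(N, d) = -3 + 2*d/(11 + N) (P(N, d) = -3 + (d + d)/(N + 11) = -3 + (2*d)/(11 + N) = -3 + 2*d/(11 + N))
-8*(P(-9, B(-3)) - 80) = -8*((-33 - 3*(-9) + 2*(10 - 3))/(11 - 9) - 80) = -8*((-33 + 27 + 2*7)/2 - 80) = -8*((-33 + 27 + 14)/2 - 80) = -8*((½)*8 - 80) = -8*(4 - 80) = -8*(-76) = 608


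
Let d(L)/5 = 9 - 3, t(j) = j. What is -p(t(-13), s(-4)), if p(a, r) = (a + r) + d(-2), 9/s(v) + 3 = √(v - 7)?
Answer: -313/20 + 9*I*√11/20 ≈ -15.65 + 1.4925*I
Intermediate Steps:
d(L) = 30 (d(L) = 5*(9 - 3) = 5*6 = 30)
s(v) = 9/(-3 + √(-7 + v)) (s(v) = 9/(-3 + √(v - 7)) = 9/(-3 + √(-7 + v)))
p(a, r) = 30 + a + r (p(a, r) = (a + r) + 30 = 30 + a + r)
-p(t(-13), s(-4)) = -(30 - 13 + 9/(-3 + √(-7 - 4))) = -(30 - 13 + 9/(-3 + √(-11))) = -(30 - 13 + 9/(-3 + I*√11)) = -(17 + 9/(-3 + I*√11)) = -17 - 9/(-3 + I*√11)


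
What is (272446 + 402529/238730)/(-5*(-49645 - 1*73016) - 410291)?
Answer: 65041436109/48465532220 ≈ 1.3420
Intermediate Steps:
(272446 + 402529/238730)/(-5*(-49645 - 1*73016) - 410291) = (272446 + 402529*(1/238730))/(-5*(-49645 - 73016) - 410291) = (272446 + 402529/238730)/(-5*(-122661) - 410291) = 65041436109/(238730*(613305 - 410291)) = (65041436109/238730)/203014 = (65041436109/238730)*(1/203014) = 65041436109/48465532220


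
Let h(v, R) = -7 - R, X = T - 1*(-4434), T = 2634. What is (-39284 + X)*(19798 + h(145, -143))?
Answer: -642193744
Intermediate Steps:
X = 7068 (X = 2634 - 1*(-4434) = 2634 + 4434 = 7068)
(-39284 + X)*(19798 + h(145, -143)) = (-39284 + 7068)*(19798 + (-7 - 1*(-143))) = -32216*(19798 + (-7 + 143)) = -32216*(19798 + 136) = -32216*19934 = -642193744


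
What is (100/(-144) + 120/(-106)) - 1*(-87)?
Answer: 162511/1908 ≈ 85.173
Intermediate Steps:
(100/(-144) + 120/(-106)) - 1*(-87) = (100*(-1/144) + 120*(-1/106)) + 87 = (-25/36 - 60/53) + 87 = -3485/1908 + 87 = 162511/1908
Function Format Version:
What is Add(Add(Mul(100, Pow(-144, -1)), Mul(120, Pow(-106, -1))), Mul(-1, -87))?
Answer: Rational(162511, 1908) ≈ 85.173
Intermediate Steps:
Add(Add(Mul(100, Pow(-144, -1)), Mul(120, Pow(-106, -1))), Mul(-1, -87)) = Add(Add(Mul(100, Rational(-1, 144)), Mul(120, Rational(-1, 106))), 87) = Add(Add(Rational(-25, 36), Rational(-60, 53)), 87) = Add(Rational(-3485, 1908), 87) = Rational(162511, 1908)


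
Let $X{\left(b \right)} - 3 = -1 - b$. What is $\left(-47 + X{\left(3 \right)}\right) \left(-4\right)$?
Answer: $192$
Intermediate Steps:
$X{\left(b \right)} = 2 - b$ ($X{\left(b \right)} = 3 - \left(1 + b\right) = 2 - b$)
$\left(-47 + X{\left(3 \right)}\right) \left(-4\right) = \left(-47 + \left(2 - 3\right)\right) \left(-4\right) = \left(-47 - 1\right) \left(-4\right) = \left(-48\right) \left(-4\right) = 192$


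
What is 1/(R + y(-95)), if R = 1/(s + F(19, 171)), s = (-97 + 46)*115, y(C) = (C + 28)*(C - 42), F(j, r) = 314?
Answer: 5551/50952628 ≈ 0.00010894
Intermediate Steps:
y(C) = (-42 + C)*(28 + C) (y(C) = (28 + C)*(-42 + C) = (-42 + C)*(28 + C))
s = -5865 (s = -51*115 = -5865)
R = -1/5551 (R = 1/(-5865 + 314) = 1/(-5551) = -1/5551 ≈ -0.00018015)
1/(R + y(-95)) = 1/(-1/5551 + (-1176 + (-95)**2 - 14*(-95))) = 1/(-1/5551 + (-1176 + 9025 + 1330)) = 1/(-1/5551 + 9179) = 1/(50952628/5551) = 5551/50952628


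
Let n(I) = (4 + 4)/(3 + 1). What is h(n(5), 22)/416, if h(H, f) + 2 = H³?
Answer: 3/208 ≈ 0.014423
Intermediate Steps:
n(I) = 2 (n(I) = 8/4 = 8*(¼) = 2)
h(H, f) = -2 + H³
h(n(5), 22)/416 = (-2 + 2³)/416 = (-2 + 8)*(1/416) = 6*(1/416) = 3/208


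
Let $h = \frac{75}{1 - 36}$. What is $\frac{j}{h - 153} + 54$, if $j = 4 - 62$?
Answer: $\frac{29525}{543} \approx 54.374$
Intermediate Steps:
$j = -58$ ($j = 4 - 62 = -58$)
$h = - \frac{15}{7}$ ($h = \frac{75}{-35} = 75 \left(- \frac{1}{35}\right) = - \frac{15}{7} \approx -2.1429$)
$\frac{j}{h - 153} + 54 = - \frac{58}{- \frac{15}{7} - 153} + 54 = - \frac{58}{- \frac{1086}{7}} + 54 = \left(-58\right) \left(- \frac{7}{1086}\right) + 54 = \frac{203}{543} + 54 = \frac{29525}{543}$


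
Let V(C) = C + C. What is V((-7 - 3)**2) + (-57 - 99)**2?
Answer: 24536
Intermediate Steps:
V(C) = 2*C
V((-7 - 3)**2) + (-57 - 99)**2 = 2*(-7 - 3)**2 + (-57 - 99)**2 = 2*(-10)**2 + (-156)**2 = 2*100 + 24336 = 200 + 24336 = 24536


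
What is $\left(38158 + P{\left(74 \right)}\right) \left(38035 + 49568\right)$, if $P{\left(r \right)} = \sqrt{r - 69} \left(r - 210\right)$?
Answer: $3342755274 - 11914008 \sqrt{5} \approx 3.3161 \cdot 10^{9}$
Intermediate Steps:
$P{\left(r \right)} = \sqrt{-69 + r} \left(-210 + r\right)$
$\left(38158 + P{\left(74 \right)}\right) \left(38035 + 49568\right) = \left(38158 + \sqrt{-69 + 74} \left(-210 + 74\right)\right) \left(38035 + 49568\right) = \left(38158 + \sqrt{5} \left(-136\right)\right) 87603 = \left(38158 - 136 \sqrt{5}\right) 87603 = 3342755274 - 11914008 \sqrt{5}$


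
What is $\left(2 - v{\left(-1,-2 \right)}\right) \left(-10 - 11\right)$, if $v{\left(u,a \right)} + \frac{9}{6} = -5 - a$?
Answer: $- \frac{273}{2} \approx -136.5$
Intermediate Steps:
$v{\left(u,a \right)} = - \frac{13}{2} - a$ ($v{\left(u,a \right)} = - \frac{3}{2} - \left(5 + a\right) = - \frac{13}{2} - a$)
$\left(2 - v{\left(-1,-2 \right)}\right) \left(-10 - 11\right) = \left(2 - \left(- \frac{13}{2} - -2\right)\right) \left(-10 - 11\right) = \left(2 - \left(- \frac{13}{2} + 2\right)\right) \left(-21\right) = \left(2 - - \frac{9}{2}\right) \left(-21\right) = \left(2 + \frac{9}{2}\right) \left(-21\right) = \frac{13}{2} \left(-21\right) = - \frac{273}{2}$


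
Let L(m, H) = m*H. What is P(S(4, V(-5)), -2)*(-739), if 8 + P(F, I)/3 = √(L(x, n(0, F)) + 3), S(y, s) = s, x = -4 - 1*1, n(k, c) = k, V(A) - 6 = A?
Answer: 17736 - 2217*√3 ≈ 13896.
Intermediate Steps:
V(A) = 6 + A
x = -5 (x = -4 - 1 = -5)
L(m, H) = H*m
P(F, I) = -24 + 3*√3 (P(F, I) = -24 + 3*√(0*(-5) + 3) = -24 + 3*√(0 + 3) = -24 + 3*√3)
P(S(4, V(-5)), -2)*(-739) = (-24 + 3*√3)*(-739) = 17736 - 2217*√3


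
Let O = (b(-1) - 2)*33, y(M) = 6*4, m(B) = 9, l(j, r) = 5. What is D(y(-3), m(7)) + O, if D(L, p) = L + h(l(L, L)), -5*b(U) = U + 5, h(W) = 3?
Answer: -327/5 ≈ -65.400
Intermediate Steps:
b(U) = -1 - U/5 (b(U) = -(U + 5)/5 = -(5 + U)/5 = -1 - U/5)
y(M) = 24
D(L, p) = 3 + L (D(L, p) = L + 3 = 3 + L)
O = -462/5 (O = ((-1 - 1/5*(-1)) - 2)*33 = ((-1 + 1/5) - 2)*33 = (-4/5 - 2)*33 = -14/5*33 = -462/5 ≈ -92.400)
D(y(-3), m(7)) + O = (3 + 24) - 462/5 = 27 - 462/5 = -327/5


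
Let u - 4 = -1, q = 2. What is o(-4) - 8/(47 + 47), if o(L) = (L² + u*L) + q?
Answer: 278/47 ≈ 5.9149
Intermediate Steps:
u = 3 (u = 4 - 1 = 3)
o(L) = 2 + L² + 3*L (o(L) = (L² + 3*L) + 2 = 2 + L² + 3*L)
o(-4) - 8/(47 + 47) = (2 + (-4)² + 3*(-4)) - 8/(47 + 47) = (2 + 16 - 12) - 8/94 = 6 + (1/94)*(-8) = 6 - 4/47 = 278/47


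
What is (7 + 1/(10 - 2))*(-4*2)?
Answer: -57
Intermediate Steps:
(7 + 1/(10 - 2))*(-4*2) = (7 + 1/8)*(-8) = (7 + ⅛)*(-8) = (57/8)*(-8) = -57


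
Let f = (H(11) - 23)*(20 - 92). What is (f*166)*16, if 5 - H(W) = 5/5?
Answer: 3633408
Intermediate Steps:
H(W) = 4 (H(W) = 5 - 5/5 = 5 - 1*1 = 5 - 1 = 4)
f = 1368 (f = (4 - 23)*(20 - 92) = -19*(-72) = 1368)
(f*166)*16 = (1368*166)*16 = 227088*16 = 3633408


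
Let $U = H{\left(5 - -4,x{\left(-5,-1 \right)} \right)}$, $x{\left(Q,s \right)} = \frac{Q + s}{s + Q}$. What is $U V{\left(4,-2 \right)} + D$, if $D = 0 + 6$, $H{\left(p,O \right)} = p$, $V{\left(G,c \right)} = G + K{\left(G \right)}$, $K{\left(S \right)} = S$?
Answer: $78$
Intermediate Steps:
$x{\left(Q,s \right)} = 1$ ($x{\left(Q,s \right)} = \frac{Q + s}{Q + s} = 1$)
$V{\left(G,c \right)} = 2 G$ ($V{\left(G,c \right)} = G + G = 2 G$)
$D = 6$
$U = 9$ ($U = 5 - -4 = 5 + 4 = 9$)
$U V{\left(4,-2 \right)} + D = 9 \cdot 2 \cdot 4 + 6 = 9 \cdot 8 + 6 = 72 + 6 = 78$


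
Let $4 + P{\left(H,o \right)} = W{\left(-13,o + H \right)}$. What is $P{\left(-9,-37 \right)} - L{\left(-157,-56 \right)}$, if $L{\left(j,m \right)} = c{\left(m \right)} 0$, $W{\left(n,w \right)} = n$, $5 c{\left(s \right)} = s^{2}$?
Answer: $-17$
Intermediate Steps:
$c{\left(s \right)} = \frac{s^{2}}{5}$
$P{\left(H,o \right)} = -17$ ($P{\left(H,o \right)} = -4 - 13 = -17$)
$L{\left(j,m \right)} = 0$ ($L{\left(j,m \right)} = \frac{m^{2}}{5} \cdot 0 = 0$)
$P{\left(-9,-37 \right)} - L{\left(-157,-56 \right)} = -17 - 0 = -17 + 0 = -17$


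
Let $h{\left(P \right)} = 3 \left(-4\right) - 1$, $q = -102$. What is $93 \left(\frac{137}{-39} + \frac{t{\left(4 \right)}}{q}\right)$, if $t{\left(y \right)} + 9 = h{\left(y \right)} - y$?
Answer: $- \frac{66960}{221} \approx -302.99$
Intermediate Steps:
$h{\left(P \right)} = -13$ ($h{\left(P \right)} = -12 - 1 = -13$)
$t{\left(y \right)} = -22 - y$ ($t{\left(y \right)} = -9 - \left(13 + y\right) = -22 - y$)
$93 \left(\frac{137}{-39} + \frac{t{\left(4 \right)}}{q}\right) = 93 \left(\frac{137}{-39} + \frac{-22 - 4}{-102}\right) = 93 \left(137 \left(- \frac{1}{39}\right) + \left(-22 - 4\right) \left(- \frac{1}{102}\right)\right) = 93 \left(- \frac{137}{39} - - \frac{13}{51}\right) = 93 \left(- \frac{137}{39} + \frac{13}{51}\right) = 93 \left(- \frac{720}{221}\right) = - \frac{66960}{221}$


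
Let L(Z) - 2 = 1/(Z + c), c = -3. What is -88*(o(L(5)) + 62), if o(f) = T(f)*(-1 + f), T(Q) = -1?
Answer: -5324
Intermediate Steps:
L(Z) = 2 + 1/(-3 + Z) (L(Z) = 2 + 1/(Z - 3) = 2 + 1/(-3 + Z))
o(f) = 1 - f (o(f) = -(-1 + f) = 1 - f)
-88*(o(L(5)) + 62) = -88*((1 - (-5 + 2*5)/(-3 + 5)) + 62) = -88*((1 - (-5 + 10)/2) + 62) = -88*((1 - 5/2) + 62) = -88*(-3/2 + 62) = -88*121/2 = -5324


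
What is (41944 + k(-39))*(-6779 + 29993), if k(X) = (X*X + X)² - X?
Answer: 51960058698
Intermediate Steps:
k(X) = (X + X²)² - X (k(X) = (X² + X)² - X = (X + X²)² - X)
(41944 + k(-39))*(-6779 + 29993) = (41944 - 39*(-1 - 39*(1 - 39)²))*(-6779 + 29993) = (41944 - 39*(-1 - 39*(-38)²))*23214 = (41944 - 39*(-1 - 39*1444))*23214 = (41944 - 39*(-1 - 56316))*23214 = (41944 - 39*(-56317))*23214 = (41944 + 2196363)*23214 = 2238307*23214 = 51960058698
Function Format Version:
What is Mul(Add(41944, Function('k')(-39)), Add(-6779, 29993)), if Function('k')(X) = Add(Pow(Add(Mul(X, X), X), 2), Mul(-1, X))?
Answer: 51960058698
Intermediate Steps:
Function('k')(X) = Add(Pow(Add(X, Pow(X, 2)), 2), Mul(-1, X)) (Function('k')(X) = Add(Pow(Add(Pow(X, 2), X), 2), Mul(-1, X)) = Add(Pow(Add(X, Pow(X, 2)), 2), Mul(-1, X)))
Mul(Add(41944, Function('k')(-39)), Add(-6779, 29993)) = Mul(Add(41944, Mul(-39, Add(-1, Mul(-39, Pow(Add(1, -39), 2))))), Add(-6779, 29993)) = Mul(Add(41944, Mul(-39, Add(-1, Mul(-39, Pow(-38, 2))))), 23214) = Mul(Add(41944, Mul(-39, Add(-1, Mul(-39, 1444)))), 23214) = Mul(Add(41944, Mul(-39, Add(-1, -56316))), 23214) = Mul(Add(41944, Mul(-39, -56317)), 23214) = Mul(Add(41944, 2196363), 23214) = Mul(2238307, 23214) = 51960058698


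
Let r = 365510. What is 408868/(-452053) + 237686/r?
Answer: -20999336661/82614946015 ≈ -0.25418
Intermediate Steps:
408868/(-452053) + 237686/r = 408868/(-452053) + 237686/365510 = 408868*(-1/452053) + 237686*(1/365510) = -408868/452053 + 118843/182755 = -20999336661/82614946015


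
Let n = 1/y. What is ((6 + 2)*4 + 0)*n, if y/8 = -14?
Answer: -2/7 ≈ -0.28571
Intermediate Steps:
y = -112 (y = 8*(-14) = -112)
n = -1/112 (n = 1/(-112) = -1/112 ≈ -0.0089286)
((6 + 2)*4 + 0)*n = ((6 + 2)*4 + 0)*(-1/112) = (8*4 + 0)*(-1/112) = (32 + 0)*(-1/112) = 32*(-1/112) = -2/7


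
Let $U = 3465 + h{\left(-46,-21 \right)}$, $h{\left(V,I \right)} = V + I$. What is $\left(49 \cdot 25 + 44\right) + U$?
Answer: $4667$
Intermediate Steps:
$h{\left(V,I \right)} = I + V$
$U = 3398$ ($U = 3465 - 67 = 3398$)
$\left(49 \cdot 25 + 44\right) + U = \left(49 \cdot 25 + 44\right) + 3398 = \left(1225 + 44\right) + 3398 = 1269 + 3398 = 4667$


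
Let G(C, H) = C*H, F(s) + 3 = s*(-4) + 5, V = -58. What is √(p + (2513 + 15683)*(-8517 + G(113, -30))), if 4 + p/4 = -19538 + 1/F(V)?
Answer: 7*I*√6727722586/39 ≈ 14722.0*I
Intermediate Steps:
F(s) = 2 - 4*s (F(s) = -3 + (s*(-4) + 5) = -3 + (-4*s + 5) = -3 + (5 - 4*s) = 2 - 4*s)
p = -9145654/117 (p = -16 + 4*(-19538 + 1/(2 - 4*(-58))) = -16 + 4*(-19538 + 1/(2 + 232)) = -16 + 4*(-19538 + 1/234) = -16 + 4*(-4571891/234) = -16 - 9143782/117 = -9145654/117 ≈ -78168.)
√(p + (2513 + 15683)*(-8517 + G(113, -30))) = √(-9145654/117 + (2513 + 15683)*(-8517 + 113*(-30))) = √(-9145654/117 + 18196*(-8517 - 3390)) = √(-9145654/117 + 18196*(-11907)) = √(-9145654/117 - 216659772) = √(-25358338978/117) = 7*I*√6727722586/39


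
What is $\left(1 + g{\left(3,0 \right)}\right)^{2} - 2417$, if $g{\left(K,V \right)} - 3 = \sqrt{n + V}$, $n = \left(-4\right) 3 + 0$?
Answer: $-2413 + 16 i \sqrt{3} \approx -2413.0 + 27.713 i$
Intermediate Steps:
$n = -12$ ($n = -12 + 0 = -12$)
$g{\left(K,V \right)} = 3 + \sqrt{-12 + V}$
$\left(1 + g{\left(3,0 \right)}\right)^{2} - 2417 = \left(1 + \left(3 + \sqrt{-12 + 0}\right)\right)^{2} - 2417 = \left(1 + \left(3 + \sqrt{-12}\right)\right)^{2} - 2417 = \left(1 + \left(3 + 2 i \sqrt{3}\right)\right)^{2} - 2417 = \left(4 + 2 i \sqrt{3}\right)^{2} - 2417 = -2417 + \left(4 + 2 i \sqrt{3}\right)^{2}$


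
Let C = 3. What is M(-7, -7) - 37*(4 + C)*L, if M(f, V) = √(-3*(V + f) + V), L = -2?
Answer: 518 + √35 ≈ 523.92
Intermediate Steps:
M(f, V) = √(-3*f - 2*V) (M(f, V) = √((-3*V - 3*f) + V) = √(-3*f - 2*V))
M(-7, -7) - 37*(4 + C)*L = √(-3*(-7) - 2*(-7)) - 37*(4 + 3)*(-2) = √(21 + 14) - 259*(-2) = √35 - 37*(-14) = √35 + 518 = 518 + √35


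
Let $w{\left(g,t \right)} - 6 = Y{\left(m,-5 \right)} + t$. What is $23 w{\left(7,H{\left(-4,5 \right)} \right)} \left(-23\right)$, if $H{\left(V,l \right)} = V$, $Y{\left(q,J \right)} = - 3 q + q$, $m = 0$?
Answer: $-1058$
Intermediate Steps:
$Y{\left(q,J \right)} = - 2 q$
$w{\left(g,t \right)} = 6 + t$ ($w{\left(g,t \right)} = 6 + \left(\left(-2\right) 0 + t\right) = 6 + \left(0 + t\right) = 6 + t$)
$23 w{\left(7,H{\left(-4,5 \right)} \right)} \left(-23\right) = 23 \left(6 - 4\right) \left(-23\right) = 23 \cdot 2 \left(-23\right) = 46 \left(-23\right) = -1058$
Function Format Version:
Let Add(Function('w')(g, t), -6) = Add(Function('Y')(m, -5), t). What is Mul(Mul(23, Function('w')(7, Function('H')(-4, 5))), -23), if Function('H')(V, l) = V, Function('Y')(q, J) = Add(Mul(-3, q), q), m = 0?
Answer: -1058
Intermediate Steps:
Function('Y')(q, J) = Mul(-2, q)
Function('w')(g, t) = Add(6, t) (Function('w')(g, t) = Add(6, Add(Mul(-2, 0), t)) = Add(6, Add(0, t)) = Add(6, t))
Mul(Mul(23, Function('w')(7, Function('H')(-4, 5))), -23) = Mul(Mul(23, Add(6, -4)), -23) = Mul(Mul(23, 2), -23) = Mul(46, -23) = -1058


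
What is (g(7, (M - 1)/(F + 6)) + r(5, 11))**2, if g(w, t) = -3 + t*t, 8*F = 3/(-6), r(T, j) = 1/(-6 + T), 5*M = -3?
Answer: 785201565456/50906640625 ≈ 15.424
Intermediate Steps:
M = -3/5 (M = (1/5)*(-3) = -3/5 ≈ -0.60000)
F = -1/16 (F = (3/(-6))/8 = (3*(-1/6))/8 = (1/8)*(-1/2) = -1/16 ≈ -0.062500)
g(w, t) = -3 + t**2
(g(7, (M - 1)/(F + 6)) + r(5, 11))**2 = ((-3 + ((-3/5 - 1)/(-1/16 + 6))**2) + 1/(-6 + 5))**2 = ((-3 + (-8/(5*95/16))**2) + 1/(-1))**2 = ((-3 + (-8/5*16/95)**2) - 1)**2 = ((-3 + (-128/475)**2) - 1)**2 = ((-3 + 16384/225625) - 1)**2 = (-660491/225625 - 1)**2 = (-886116/225625)**2 = 785201565456/50906640625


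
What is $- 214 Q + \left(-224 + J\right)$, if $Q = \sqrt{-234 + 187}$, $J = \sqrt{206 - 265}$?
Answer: $-224 + i \sqrt{59} - 214 i \sqrt{47} \approx -224.0 - 1459.4 i$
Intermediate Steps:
$J = i \sqrt{59}$ ($J = \sqrt{-59} = i \sqrt{59} \approx 7.6811 i$)
$Q = i \sqrt{47}$ ($Q = \sqrt{-47} = i \sqrt{47} \approx 6.8557 i$)
$- 214 Q + \left(-224 + J\right) = - 214 i \sqrt{47} - \left(224 - i \sqrt{59}\right) = -224 + i \sqrt{59} - 214 i \sqrt{47}$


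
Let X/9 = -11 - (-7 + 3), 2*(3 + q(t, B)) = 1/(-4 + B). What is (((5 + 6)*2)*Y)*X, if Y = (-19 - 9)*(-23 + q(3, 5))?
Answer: -989604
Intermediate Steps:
q(t, B) = -3 + 1/(2*(-4 + B))
X = -63 (X = 9*(-11 - (-7 + 3)) = 9*(-11 - 1*(-4)) = 9*(-11 + 4) = 9*(-7) = -63)
Y = 714 (Y = (-19 - 9)*(-23 + (25 - 6*5)/(2*(-4 + 5))) = -28*(-23 + (½)*(25 - 30)/1) = -28*(-23 + (½)*1*(-5)) = -28*(-23 - 5/2) = -28*(-51/2) = 714)
(((5 + 6)*2)*Y)*X = (((5 + 6)*2)*714)*(-63) = ((11*2)*714)*(-63) = (22*714)*(-63) = 15708*(-63) = -989604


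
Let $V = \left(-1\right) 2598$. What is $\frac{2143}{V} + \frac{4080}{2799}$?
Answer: $\frac{170429}{269326} \approx 0.6328$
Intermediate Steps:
$V = -2598$
$\frac{2143}{V} + \frac{4080}{2799} = \frac{2143}{-2598} + \frac{4080}{2799} = 2143 \left(- \frac{1}{2598}\right) + 4080 \cdot \frac{1}{2799} = - \frac{2143}{2598} + \frac{1360}{933} = \frac{170429}{269326}$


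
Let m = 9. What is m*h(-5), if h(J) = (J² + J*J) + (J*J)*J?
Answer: -675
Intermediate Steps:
h(J) = J³ + 2*J² (h(J) = (J² + J²) + J²*J = 2*J² + J³ = J³ + 2*J²)
m*h(-5) = 9*((-5)²*(2 - 5)) = 9*(25*(-3)) = 9*(-75) = -675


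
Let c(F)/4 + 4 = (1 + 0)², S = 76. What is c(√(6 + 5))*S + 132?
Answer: -780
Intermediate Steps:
c(F) = -12 (c(F) = -16 + 4*(1 + 0)² = -16 + 4*1² = -16 + 4*1 = -16 + 4 = -12)
c(√(6 + 5))*S + 132 = -12*76 + 132 = -912 + 132 = -780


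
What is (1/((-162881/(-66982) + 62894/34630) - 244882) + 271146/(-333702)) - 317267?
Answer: -1670483750646618084269080/5265216591796647549 ≈ -3.1727e+5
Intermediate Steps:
(1/((-162881/(-66982) + 62894/34630) - 244882) + 271146/(-333702)) - 317267 = (1/((-162881*(-1/66982) + 62894*(1/34630)) - 244882) + 271146*(-1/333702)) - 317267 = (1/((162881/66982 + 31447/17315) - 244882) - 45191/55617) - 317267 = (1/(4926667469/1159793330 - 244882) - 45191/55617) - 317267 = (1/(-284007583569591/1159793330) - 45191/55617) - 317267 = (-1159793330/284007583569591 - 45191/55617) - 317267 = -4278217071106340497/5265216591796647549 - 317267 = -1670483750646618084269080/5265216591796647549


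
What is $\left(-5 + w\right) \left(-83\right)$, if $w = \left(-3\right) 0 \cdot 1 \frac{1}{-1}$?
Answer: $415$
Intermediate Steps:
$w = 0$ ($w = 0 \cdot 1 \left(-1\right) = 0 \left(-1\right) = 0$)
$\left(-5 + w\right) \left(-83\right) = \left(-5 + 0\right) \left(-83\right) = \left(-5\right) \left(-83\right) = 415$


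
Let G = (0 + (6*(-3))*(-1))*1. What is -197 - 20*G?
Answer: -557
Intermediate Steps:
G = 18 (G = (0 - 18*(-1))*1 = (0 + 18)*1 = 18*1 = 18)
-197 - 20*G = -197 - 20*18 = -197 - 360 = -557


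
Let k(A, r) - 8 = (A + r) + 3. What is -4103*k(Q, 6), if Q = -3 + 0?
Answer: -57442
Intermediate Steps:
Q = -3
k(A, r) = 11 + A + r (k(A, r) = 8 + ((A + r) + 3) = 8 + (3 + A + r) = 11 + A + r)
-4103*k(Q, 6) = -4103*(11 - 3 + 6) = -4103*14 = -57442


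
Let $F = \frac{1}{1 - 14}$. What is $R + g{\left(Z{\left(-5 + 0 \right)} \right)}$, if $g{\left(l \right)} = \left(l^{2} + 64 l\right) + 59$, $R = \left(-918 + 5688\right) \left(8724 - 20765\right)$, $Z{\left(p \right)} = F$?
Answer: $- \frac{9706602190}{169} \approx -5.7436 \cdot 10^{7}$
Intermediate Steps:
$F = - \frac{1}{13}$ ($F = \frac{1}{-13} = - \frac{1}{13} \approx -0.076923$)
$Z{\left(p \right)} = - \frac{1}{13}$
$R = -57435570$ ($R = 4770 \left(-12041\right) = -57435570$)
$g{\left(l \right)} = 59 + l^{2} + 64 l$
$R + g{\left(Z{\left(-5 + 0 \right)} \right)} = -57435570 + \left(59 + \left(- \frac{1}{13}\right)^{2} + 64 \left(- \frac{1}{13}\right)\right) = -57435570 + \left(59 + \frac{1}{169} - \frac{64}{13}\right) = -57435570 + \frac{9140}{169} = - \frac{9706602190}{169}$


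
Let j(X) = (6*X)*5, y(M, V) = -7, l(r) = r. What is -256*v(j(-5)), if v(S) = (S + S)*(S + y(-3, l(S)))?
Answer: -12057600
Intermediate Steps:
j(X) = 30*X
v(S) = 2*S*(-7 + S) (v(S) = (S + S)*(S - 7) = (2*S)*(-7 + S) = 2*S*(-7 + S))
-256*v(j(-5)) = -256*2*(30*(-5))*(-7 + 30*(-5)) = -256*2*(-150)*(-7 - 150) = -256*2*(-150)*(-157) = -256*47100 = -1*12057600 = -12057600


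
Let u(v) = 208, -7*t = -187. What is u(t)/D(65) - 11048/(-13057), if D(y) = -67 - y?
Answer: -28580/39171 ≈ -0.72962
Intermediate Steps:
t = 187/7 (t = -1/7*(-187) = 187/7 ≈ 26.714)
u(t)/D(65) - 11048/(-13057) = 208/(-67 - 1*65) - 11048/(-13057) = 208/(-67 - 65) - 11048*(-1/13057) = 208/(-132) + 11048/13057 = 208*(-1/132) + 11048/13057 = -52/33 + 11048/13057 = -28580/39171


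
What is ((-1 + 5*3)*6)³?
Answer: 592704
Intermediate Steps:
((-1 + 5*3)*6)³ = ((-1 + 15)*6)³ = (14*6)³ = 84³ = 592704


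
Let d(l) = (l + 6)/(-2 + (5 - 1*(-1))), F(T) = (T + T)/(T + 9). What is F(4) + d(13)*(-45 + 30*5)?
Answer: 25967/52 ≈ 499.37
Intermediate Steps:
F(T) = 2*T/(9 + T) (F(T) = (2*T)/(9 + T) = 2*T/(9 + T))
d(l) = 3/2 + l/4 (d(l) = (6 + l)/(-2 + (5 + 1)) = (6 + l)/(-2 + 6) = (6 + l)/4 = (6 + l)*(¼) = 3/2 + l/4)
F(4) + d(13)*(-45 + 30*5) = 2*4/(9 + 4) + (3/2 + (¼)*13)*(-45 + 30*5) = 2*4/13 + (3/2 + 13/4)*(-45 + 150) = 2*4*(1/13) + (19/4)*105 = 8/13 + 1995/4 = 25967/52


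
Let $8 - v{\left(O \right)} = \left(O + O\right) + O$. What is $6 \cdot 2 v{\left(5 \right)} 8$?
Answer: $-672$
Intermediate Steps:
$v{\left(O \right)} = 8 - 3 O$ ($v{\left(O \right)} = 8 - \left(\left(O + O\right) + O\right) = 8 - \left(2 O + O\right) = 8 - 3 O$)
$6 \cdot 2 v{\left(5 \right)} 8 = 6 \cdot 2 \left(8 - 15\right) 8 = 12 \left(8 - 15\right) 8 = 12 \left(-7\right) 8 = \left(-84\right) 8 = -672$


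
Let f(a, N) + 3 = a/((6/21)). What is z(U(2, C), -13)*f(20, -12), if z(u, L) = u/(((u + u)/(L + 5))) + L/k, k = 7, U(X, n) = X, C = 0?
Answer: -2747/7 ≈ -392.43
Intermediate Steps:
f(a, N) = -3 + 7*a/2 (f(a, N) = -3 + a/((6/21)) = -3 + a/((6*(1/21))) = -3 + a/(2/7) = -3 + a*(7/2) = -3 + 7*a/2)
z(u, L) = 5/2 + 9*L/14 (z(u, L) = u/(((u + u)/(L + 5))) + L/7 = u/(((2*u)/(5 + L))) + L*(1/7) = u/((2*u/(5 + L))) + L/7 = u*((5 + L)/(2*u)) + L/7 = (5/2 + L/2) + L/7 = 5/2 + 9*L/14)
z(U(2, C), -13)*f(20, -12) = (5/2 + (9/14)*(-13))*(-3 + (7/2)*20) = (5/2 - 117/14)*(-3 + 70) = -41/7*67 = -2747/7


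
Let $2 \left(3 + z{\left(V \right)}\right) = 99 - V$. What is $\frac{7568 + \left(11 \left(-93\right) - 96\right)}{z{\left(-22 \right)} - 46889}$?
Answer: $- \frac{12898}{93663} \approx -0.13771$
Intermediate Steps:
$z{\left(V \right)} = \frac{93}{2} - \frac{V}{2}$ ($z{\left(V \right)} = -3 + \frac{99 - V}{2} = -3 - \left(- \frac{99}{2} + \frac{V}{2}\right) = \frac{93}{2} - \frac{V}{2}$)
$\frac{7568 + \left(11 \left(-93\right) - 96\right)}{z{\left(-22 \right)} - 46889} = \frac{7568 + \left(11 \left(-93\right) - 96\right)}{\left(\frac{93}{2} - -11\right) - 46889} = \frac{7568 - 1119}{\left(\frac{93}{2} + 11\right) - 46889} = \frac{7568 - 1119}{\frac{115}{2} - 46889} = \frac{6449}{- \frac{93663}{2}} = 6449 \left(- \frac{2}{93663}\right) = - \frac{12898}{93663}$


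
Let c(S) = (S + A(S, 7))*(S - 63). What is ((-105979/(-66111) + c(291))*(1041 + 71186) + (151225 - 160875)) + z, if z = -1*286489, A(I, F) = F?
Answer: 324420621940772/66111 ≈ 4.9072e+9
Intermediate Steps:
z = -286489
c(S) = (-63 + S)*(7 + S) (c(S) = (S + 7)*(S - 63) = (7 + S)*(-63 + S) = (-63 + S)*(7 + S))
((-105979/(-66111) + c(291))*(1041 + 71186) + (151225 - 160875)) + z = ((-105979/(-66111) + (-441 + 291**2 - 56*291))*(1041 + 71186) + (151225 - 160875)) - 286489 = ((-105979*(-1/66111) + (-441 + 84681 - 16296))*72227 - 9650) - 286489 = ((105979/66111 + 67944)*72227 - 9650) - 286489 = ((4491951763/66111)*72227 - 9650) - 286489 = (324440199986201/66111 - 9650) - 286489 = 324439562015051/66111 - 286489 = 324420621940772/66111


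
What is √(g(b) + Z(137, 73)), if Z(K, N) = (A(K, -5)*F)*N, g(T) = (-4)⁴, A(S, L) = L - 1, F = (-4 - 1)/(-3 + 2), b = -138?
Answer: I*√1934 ≈ 43.977*I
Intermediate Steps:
F = 5 (F = -5/(-1) = -5*(-1) = 5)
A(S, L) = -1 + L
g(T) = 256
Z(K, N) = -30*N (Z(K, N) = ((-1 - 5)*5)*N = (-6*5)*N = -30*N)
√(g(b) + Z(137, 73)) = √(256 - 30*73) = √(256 - 2190) = √(-1934) = I*√1934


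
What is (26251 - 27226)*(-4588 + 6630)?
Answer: -1990950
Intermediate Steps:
(26251 - 27226)*(-4588 + 6630) = -975*2042 = -1990950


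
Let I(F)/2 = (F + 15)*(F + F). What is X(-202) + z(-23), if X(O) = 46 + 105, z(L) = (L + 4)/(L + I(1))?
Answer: 6172/41 ≈ 150.54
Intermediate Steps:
I(F) = 4*F*(15 + F) (I(F) = 2*((F + 15)*(F + F)) = 2*((15 + F)*(2*F)) = 2*(2*F*(15 + F)) = 4*F*(15 + F))
z(L) = (4 + L)/(64 + L) (z(L) = (L + 4)/(L + 4*1*(15 + 1)) = (4 + L)/(L + 4*1*16) = (4 + L)/(L + 64) = (4 + L)/(64 + L))
X(O) = 151
X(-202) + z(-23) = 151 + (4 - 23)/(64 - 23) = 151 - 19/41 = 6172/41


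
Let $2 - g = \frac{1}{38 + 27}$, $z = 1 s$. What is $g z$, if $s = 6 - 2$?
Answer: $\frac{516}{65} \approx 7.9385$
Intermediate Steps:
$s = 4$
$z = 4$ ($z = 1 \cdot 4 = 4$)
$g = \frac{129}{65}$ ($g = 2 - \frac{1}{38 + 27} = 2 - \frac{1}{65} = \frac{129}{65} \approx 1.9846$)
$g z = \frac{129}{65} \cdot 4 = \frac{516}{65}$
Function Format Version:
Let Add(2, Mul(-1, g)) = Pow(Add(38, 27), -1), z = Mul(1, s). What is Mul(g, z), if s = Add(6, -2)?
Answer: Rational(516, 65) ≈ 7.9385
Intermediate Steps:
s = 4
z = 4 (z = Mul(1, 4) = 4)
g = Rational(129, 65) (g = Add(2, Mul(-1, Pow(Add(38, 27), -1))) = Add(2, Mul(-1, Pow(65, -1))) = Add(2, Mul(-1, Rational(1, 65))) = Add(2, Rational(-1, 65)) = Rational(129, 65) ≈ 1.9846)
Mul(g, z) = Mul(Rational(129, 65), 4) = Rational(516, 65)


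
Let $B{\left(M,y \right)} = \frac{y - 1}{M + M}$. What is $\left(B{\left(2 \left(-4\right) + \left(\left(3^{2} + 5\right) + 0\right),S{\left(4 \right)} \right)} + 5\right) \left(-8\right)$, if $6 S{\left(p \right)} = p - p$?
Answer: $- \frac{118}{3} \approx -39.333$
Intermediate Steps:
$S{\left(p \right)} = 0$ ($S{\left(p \right)} = \frac{p - p}{6} = \frac{1}{6} \cdot 0 = 0$)
$B{\left(M,y \right)} = \frac{-1 + y}{2 M}$
$\left(B{\left(2 \left(-4\right) + \left(\left(3^{2} + 5\right) + 0\right),S{\left(4 \right)} \right)} + 5\right) \left(-8\right) = \left(\frac{-1 + 0}{2 \left(2 \left(-4\right) + \left(\left(3^{2} + 5\right) + 0\right)\right)} + 5\right) \left(-8\right) = \left(\frac{1}{2} \frac{1}{-8 + \left(\left(9 + 5\right) + 0\right)} \left(-1\right) + 5\right) \left(-8\right) = \left(\frac{1}{2} \frac{1}{-8 + \left(14 + 0\right)} \left(-1\right) + 5\right) \left(-8\right) = \left(\frac{1}{2} \frac{1}{-8 + 14} \left(-1\right) + 5\right) \left(-8\right) = \left(\frac{1}{2} \cdot \frac{1}{6} \left(-1\right) + 5\right) \left(-8\right) = \left(- \frac{1}{12} + 5\right) \left(-8\right) = \frac{59}{12} \left(-8\right) = - \frac{118}{3}$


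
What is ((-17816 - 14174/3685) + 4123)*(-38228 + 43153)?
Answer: -49715785815/737 ≈ -6.7457e+7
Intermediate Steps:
((-17816 - 14174/3685) + 4123)*(-38228 + 43153) = ((-17816 - 14174*1/3685) + 4123)*4925 = ((-17816 - 14174/3685) + 4123)*4925 = (-65666134/3685 + 4123)*4925 = -50472879/3685*4925 = -49715785815/737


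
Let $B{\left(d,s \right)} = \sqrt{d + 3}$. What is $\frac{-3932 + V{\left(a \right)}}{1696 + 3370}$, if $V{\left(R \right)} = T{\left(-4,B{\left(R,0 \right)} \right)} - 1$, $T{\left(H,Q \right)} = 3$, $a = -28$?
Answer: $- \frac{1965}{2533} \approx -0.77576$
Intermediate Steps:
$B{\left(d,s \right)} = \sqrt{3 + d}$
$V{\left(R \right)} = 2$ ($V{\left(R \right)} = 3 - 1 = 2$)
$\frac{-3932 + V{\left(a \right)}}{1696 + 3370} = \frac{-3932 + 2}{1696 + 3370} = - \frac{3930}{5066} = \left(-3930\right) \frac{1}{5066} = - \frac{1965}{2533}$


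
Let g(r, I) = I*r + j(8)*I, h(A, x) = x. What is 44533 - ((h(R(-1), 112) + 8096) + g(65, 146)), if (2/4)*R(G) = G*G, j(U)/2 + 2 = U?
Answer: 25083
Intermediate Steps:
j(U) = -4 + 2*U
R(G) = 2*G**2 (R(G) = 2*(G*G) = 2*G**2)
g(r, I) = 12*I + I*r (g(r, I) = I*r + (-4 + 2*8)*I = I*r + (-4 + 16)*I = I*r + 12*I = 12*I + I*r)
44533 - ((h(R(-1), 112) + 8096) + g(65, 146)) = 44533 - ((112 + 8096) + 146*(12 + 65)) = 44533 - (8208 + 146*77) = 44533 - (8208 + 11242) = 44533 - 1*19450 = 44533 - 19450 = 25083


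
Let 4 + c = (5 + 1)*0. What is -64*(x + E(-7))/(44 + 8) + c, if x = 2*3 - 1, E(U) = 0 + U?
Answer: -20/13 ≈ -1.5385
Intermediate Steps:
E(U) = U
x = 5 (x = 6 - 1 = 5)
c = -4 (c = -4 + (5 + 1)*0 = -4 + 6*0 = -4 + 0 = -4)
-64*(x + E(-7))/(44 + 8) + c = -64*(5 - 7)/(44 + 8) - 4 = -(-128)/52 - 4 = -64*(-1/26) - 4 = 32/13 - 4 = -20/13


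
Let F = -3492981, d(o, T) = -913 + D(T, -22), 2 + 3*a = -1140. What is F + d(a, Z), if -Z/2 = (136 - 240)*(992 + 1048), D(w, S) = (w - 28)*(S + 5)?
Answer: -10706858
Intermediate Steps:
D(w, S) = (-28 + w)*(5 + S)
a = -1142/3 (a = -2/3 + (1/3)*(-1140) = -2/3 - 380 = -1142/3 ≈ -380.67)
Z = 424320 (Z = -2*(136 - 240)*(992 + 1048) = -(-208)*2040 = -2*(-212160) = 424320)
d(o, T) = -437 - 17*T (d(o, T) = -913 + (-140 - 28*(-22) + 5*T - 22*T) = -913 + (-140 + 616 + 5*T - 22*T) = -913 + (476 - 17*T) = -437 - 17*T)
F + d(a, Z) = -3492981 + (-437 - 17*424320) = -3492981 + (-437 - 7213440) = -3492981 - 7213877 = -10706858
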